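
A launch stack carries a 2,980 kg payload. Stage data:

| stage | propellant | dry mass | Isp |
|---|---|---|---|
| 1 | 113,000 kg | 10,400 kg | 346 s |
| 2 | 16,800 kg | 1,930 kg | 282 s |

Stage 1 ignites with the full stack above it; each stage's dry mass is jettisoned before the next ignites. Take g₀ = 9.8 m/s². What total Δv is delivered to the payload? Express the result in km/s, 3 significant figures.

Δv ≈ 9.22 km/s

Ignition mass of stage 1 = 113,000+10,400 + 16,800+1,930 + 2,980 = 145,110 kg.
Stage 1: m₀ = 145,110 kg, m_f = 145,110 − 113,000 = 32,110 kg; Δv = 346×9.8×ln(4.519) = 3390.8×1.5083 ≈ 5114 m/s.
Stage 2: m₀ = 21,710 kg, m_f = 21,710 − 16,800 = 4,910 kg; Δv = 282×9.8×ln(4.422) = 2763.6×1.4865 ≈ 4108 m/s.
Total Δv = 5114 + 4108 = 9222 m/s.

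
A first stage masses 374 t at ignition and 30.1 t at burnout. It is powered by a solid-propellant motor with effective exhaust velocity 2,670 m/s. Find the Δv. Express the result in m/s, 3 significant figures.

Δv = v_e · ln(m₀/m_f) = 2670.0 × ln(12.43) = 2670.0 × 2.5197 ≈ 6727.7 m/s.

Δv ≈ 6730 m/s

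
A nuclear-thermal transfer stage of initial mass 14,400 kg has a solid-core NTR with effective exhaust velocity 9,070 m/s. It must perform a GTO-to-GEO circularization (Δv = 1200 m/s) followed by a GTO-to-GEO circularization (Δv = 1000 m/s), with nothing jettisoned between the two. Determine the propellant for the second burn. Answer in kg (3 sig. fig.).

propellant for the second burn ≈ 1320 kg

After the first burn: m = 14400 × exp(−1200/9070.0) = 14400 × 0.87607 = 12,615.4 kg.
After the second burn: m = 12,615.4 × exp(−1000/9070.0) = 12,615.4 × 0.89561 = 11,298.5 kg.
Second-burn propellant = 12,615.4 − 11,298.5 = 1,316.9 kg.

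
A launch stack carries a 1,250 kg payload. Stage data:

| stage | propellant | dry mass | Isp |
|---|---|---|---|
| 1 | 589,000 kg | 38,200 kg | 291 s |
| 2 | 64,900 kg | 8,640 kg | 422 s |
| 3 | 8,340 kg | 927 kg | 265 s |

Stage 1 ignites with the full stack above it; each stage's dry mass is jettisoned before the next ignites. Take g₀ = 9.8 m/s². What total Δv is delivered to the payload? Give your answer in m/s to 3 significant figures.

Δv ≈ 15200 m/s

Ignition mass of stage 1 = 589,000+38,200 + 64,900+8,640 + 8,340+927 + 1,250 = 711,257 kg.
Stage 1: m₀ = 711,257 kg, m_f = 711,257 − 589,000 = 122,257 kg; Δv = 291×9.8×ln(5.818) = 2851.8×1.7609 ≈ 5022 m/s.
Stage 2: m₀ = 84,057 kg, m_f = 84,057 − 64,900 = 19,157 kg; Δv = 422×9.8×ln(4.388) = 4135.6×1.4788 ≈ 6116 m/s.
Stage 3: m₀ = 10,517 kg, m_f = 10,517 − 8,340 = 2,177 kg; Δv = 265×9.8×ln(4.831) = 2597.0×1.5750 ≈ 4090 m/s.
Total Δv = 5022 + 6116 + 4090 = 15228 m/s.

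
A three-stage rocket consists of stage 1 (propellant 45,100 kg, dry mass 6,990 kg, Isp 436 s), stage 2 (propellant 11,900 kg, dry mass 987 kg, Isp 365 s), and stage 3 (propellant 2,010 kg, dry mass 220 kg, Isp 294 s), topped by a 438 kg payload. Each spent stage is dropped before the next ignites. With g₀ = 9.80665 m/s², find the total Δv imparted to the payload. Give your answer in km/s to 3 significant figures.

Δv ≈ 13.9 km/s

Ignition mass of stage 1 = 45,100+6,990 + 11,900+987 + 2,010+220 + 438 = 67,645 kg.
Stage 1: m₀ = 67,645 kg, m_f = 67,645 − 45,100 = 22,545 kg; Δv = 436×9.80665×ln(3) = 4275.7×1.0988 ≈ 4698 m/s.
Stage 2: m₀ = 15,555 kg, m_f = 15,555 − 11,900 = 3,655 kg; Δv = 365×9.80665×ln(4.256) = 3579.4×1.4483 ≈ 5184 m/s.
Stage 3: m₀ = 2,668 kg, m_f = 2,668 − 2,010 = 658 kg; Δv = 294×9.80665×ln(4.055) = 2883.2×1.3999 ≈ 4036 m/s.
Total Δv = 4698 + 5184 + 4036 = 13918 m/s.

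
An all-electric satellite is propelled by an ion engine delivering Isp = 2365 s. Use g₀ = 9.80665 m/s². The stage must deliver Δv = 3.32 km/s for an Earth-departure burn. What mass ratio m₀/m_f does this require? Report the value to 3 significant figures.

mass ratio ≈ 1.15

v_e = Isp · g₀ = 2365 × 9.80665 = 23192.7 m/s.
From the ideal rocket equation, m₀/m_f = exp(Δv / v_e) = exp(3320 / 23192.7) = exp(0.1431) = 1.1539.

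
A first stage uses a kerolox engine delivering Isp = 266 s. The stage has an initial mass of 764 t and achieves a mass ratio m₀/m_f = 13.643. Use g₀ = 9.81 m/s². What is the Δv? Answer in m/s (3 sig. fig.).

v_e = Isp · g₀ = 266 × 9.81 = 2609.5 m/s.
By the Tsiolkovsky rocket equation, Δv = v_e · ln(13.643) = 2609.5 × 2.6132 ≈ 6819.1 m/s.

Δv ≈ 6820 m/s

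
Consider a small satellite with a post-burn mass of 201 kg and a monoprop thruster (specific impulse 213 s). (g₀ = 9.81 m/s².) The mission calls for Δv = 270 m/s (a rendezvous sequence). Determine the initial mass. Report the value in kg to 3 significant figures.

initial mass ≈ 229 kg

v_e = Isp · g₀ = 213 × 9.81 = 2089.5 m/s.
m₀/m_f = exp(Δv / v_e) = exp(270 / 2089.5) = exp(0.1292) = 1.1379.
m₀ = m_f × 1.1379 = 201 × 1.1379 = 228.718 kg.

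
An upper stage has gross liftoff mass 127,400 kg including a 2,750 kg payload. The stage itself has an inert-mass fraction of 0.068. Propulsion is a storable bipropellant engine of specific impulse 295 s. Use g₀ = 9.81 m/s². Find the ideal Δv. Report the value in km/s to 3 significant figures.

Δv ≈ 7.03 km/s

Stage wet mass = m₀ − payload = 127,400 − 2,750 = 124,650 kg.
Stage dry mass = ε × stage wet mass = 0.068 × 124,650 = 8,476.2 kg.
Burnout mass m_f = stage dry + payload = 8,476.2 + 2,750 = 11,226.2 kg.
v_e = Isp · g₀ = 295 × 9.81 = 2894.0 m/s.
By the Tsiolkovsky rocket equation, Δv = v_e · ln(127,400/11,226.2) = 2894.0 × ln(11.35) = 2894.0 × 2.4291 ≈ 7030 m/s.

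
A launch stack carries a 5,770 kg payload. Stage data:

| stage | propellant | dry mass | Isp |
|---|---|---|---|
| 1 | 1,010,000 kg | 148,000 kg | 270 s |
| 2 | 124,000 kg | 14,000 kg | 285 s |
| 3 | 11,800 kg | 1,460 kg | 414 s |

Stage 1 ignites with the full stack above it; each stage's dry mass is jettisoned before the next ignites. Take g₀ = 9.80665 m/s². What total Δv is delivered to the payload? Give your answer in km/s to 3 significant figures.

Ignition mass of stage 1 = 1,010,000+148,000 + 124,000+14,000 + 11,800+1,460 + 5,770 = 1,315,030 kg.
Stage 1: m₀ = 1,315,030 kg, m_f = 1,315,030 − 1,010,000 = 305,030 kg; Δv = 270×9.80665×ln(4.311) = 2647.8×1.4612 ≈ 3869 m/s.
Stage 2: m₀ = 157,030 kg, m_f = 157,030 − 124,000 = 33,030 kg; Δv = 285×9.80665×ln(4.754) = 2794.9×1.5590 ≈ 4357 m/s.
Stage 3: m₀ = 19,030 kg, m_f = 19,030 − 11,800 = 7,230 kg; Δv = 414×9.80665×ln(2.632) = 4060.0×0.9678 ≈ 3929 m/s.
Total Δv = 3869 + 4357 + 3929 = 12155 m/s.

Δv ≈ 12.2 km/s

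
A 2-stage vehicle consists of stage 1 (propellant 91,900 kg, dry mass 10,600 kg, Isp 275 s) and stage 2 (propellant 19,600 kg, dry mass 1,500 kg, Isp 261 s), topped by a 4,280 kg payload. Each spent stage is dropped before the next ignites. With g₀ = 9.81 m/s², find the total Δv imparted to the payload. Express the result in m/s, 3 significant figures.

Δv ≈ 7210 m/s

Ignition mass of stage 1 = 91,900+10,600 + 19,600+1,500 + 4,280 = 127,880 kg.
Stage 1: m₀ = 127,880 kg, m_f = 127,880 − 91,900 = 35,980 kg; Δv = 275×9.81×ln(3.554) = 2697.8×1.2681 ≈ 3421 m/s.
Stage 2: m₀ = 25,380 kg, m_f = 25,380 − 19,600 = 5,780 kg; Δv = 261×9.81×ln(4.391) = 2560.4×1.4796 ≈ 3788 m/s.
Total Δv = 3421 + 3788 = 7209 m/s.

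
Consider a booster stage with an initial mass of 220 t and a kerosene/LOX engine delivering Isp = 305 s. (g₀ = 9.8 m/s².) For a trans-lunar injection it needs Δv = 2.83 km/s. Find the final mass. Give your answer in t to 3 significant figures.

v_e = Isp · g₀ = 305 × 9.8 = 2989.0 m/s.
From the ideal rocket equation, m₀/m_f = exp(Δv / v_e) = exp(2830 / 2989.0) = exp(0.9468) = 2.5775.
m_f = m₀ / 2.5775 = 220 / 2.5775 = 85.354 t.

final mass ≈ 85.4 t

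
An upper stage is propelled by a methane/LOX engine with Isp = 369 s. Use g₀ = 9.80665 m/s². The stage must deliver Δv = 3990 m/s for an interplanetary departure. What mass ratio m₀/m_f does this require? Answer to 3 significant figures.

mass ratio ≈ 3.01

v_e = Isp · g₀ = 369 × 9.80665 = 3618.7 m/s.
m₀/m_f = exp(Δv / v_e) = exp(3990 / 3618.7) = exp(1.1026) = 3.0120.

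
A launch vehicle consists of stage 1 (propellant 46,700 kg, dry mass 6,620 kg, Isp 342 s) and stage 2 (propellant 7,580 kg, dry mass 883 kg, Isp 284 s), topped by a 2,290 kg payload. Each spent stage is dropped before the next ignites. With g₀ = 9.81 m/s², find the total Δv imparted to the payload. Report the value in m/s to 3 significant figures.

Δv ≈ 7780 m/s

Ignition mass of stage 1 = 46,700+6,620 + 7,580+883 + 2,290 = 64,073 kg.
Stage 1: m₀ = 64,073 kg, m_f = 64,073 − 46,700 = 17,373 kg; Δv = 342×9.81×ln(3.688) = 3355.0×1.3051 ≈ 4379 m/s.
Stage 2: m₀ = 10,753 kg, m_f = 10,753 − 7,580 = 3,173 kg; Δv = 284×9.81×ln(3.389) = 2786.0×1.2205 ≈ 3400 m/s.
Total Δv = 4379 + 3400 = 7779 m/s.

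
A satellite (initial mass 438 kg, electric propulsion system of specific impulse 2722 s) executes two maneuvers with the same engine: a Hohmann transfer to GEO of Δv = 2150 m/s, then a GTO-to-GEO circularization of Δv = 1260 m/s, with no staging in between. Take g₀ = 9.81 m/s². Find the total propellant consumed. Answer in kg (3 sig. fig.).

total propellant consumed ≈ 52.5 kg

v_e = Isp · g₀ = 2722 × 9.81 = 26702.8 m/s.
After the first burn: m = 438 × exp(−2150/26702.8) = 438 × 0.92264 = 404.116 kg.
After the second burn: m = 404.116 × exp(−1260/26702.8) = 404.116 × 0.95391 = 385.49 kg.
Total propellant = m₀ − m_final = 438 − 385.49 = 52.51 kg.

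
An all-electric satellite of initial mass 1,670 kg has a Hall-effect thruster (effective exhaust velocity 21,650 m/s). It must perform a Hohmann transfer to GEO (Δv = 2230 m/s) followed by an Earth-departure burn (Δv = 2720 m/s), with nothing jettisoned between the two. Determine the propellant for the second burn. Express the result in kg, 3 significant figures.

After the first burn: m = 1670 × exp(−2230/21650.0) = 1670 × 0.90212 = 1,506.54 kg.
After the second burn: m = 1,506.54 × exp(−2720/21650.0) = 1,506.54 × 0.88194 = 1,328.68 kg.
Second-burn propellant = 1,506.54 − 1,328.68 = 177.86 kg.

propellant for the second burn ≈ 178 kg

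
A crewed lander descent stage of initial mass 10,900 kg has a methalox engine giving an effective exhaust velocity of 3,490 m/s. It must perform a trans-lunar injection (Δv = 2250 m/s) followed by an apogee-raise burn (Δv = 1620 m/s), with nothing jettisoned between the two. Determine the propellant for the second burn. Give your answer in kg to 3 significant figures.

propellant for the second burn ≈ 2120 kg

After the first burn: m = 10900 × exp(−2250/3490.0) = 10900 × 0.52482 = 5,720.54 kg.
After the second burn: m = 5,720.54 × exp(−1620/3490.0) = 5,720.54 × 0.62865 = 3,596.22 kg.
Second-burn propellant = 5,720.54 − 3,596.22 = 2,124.32 kg.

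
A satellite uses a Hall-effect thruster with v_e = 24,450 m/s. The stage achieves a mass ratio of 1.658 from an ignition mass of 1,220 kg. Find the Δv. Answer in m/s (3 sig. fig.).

Δv ≈ 12400 m/s

Δv = v_e · ln(1.658) = 24450.0 × 0.5056 ≈ 12362.2 m/s.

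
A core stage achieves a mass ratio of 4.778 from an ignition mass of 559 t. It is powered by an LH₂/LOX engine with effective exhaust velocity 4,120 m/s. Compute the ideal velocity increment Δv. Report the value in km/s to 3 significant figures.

Rocket equation: Δv = v_e · ln(4.778) = 4120.0 × 1.5640 ≈ 6443.8 m/s.

Δv ≈ 6.44 km/s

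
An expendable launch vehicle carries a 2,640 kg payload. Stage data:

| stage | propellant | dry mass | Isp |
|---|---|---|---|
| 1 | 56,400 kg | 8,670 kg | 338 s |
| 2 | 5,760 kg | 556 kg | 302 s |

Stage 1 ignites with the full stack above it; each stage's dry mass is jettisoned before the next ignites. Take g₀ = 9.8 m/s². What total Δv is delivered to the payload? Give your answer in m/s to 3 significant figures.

Ignition mass of stage 1 = 56,400+8,670 + 5,760+556 + 2,640 = 74,026 kg.
Stage 1: m₀ = 74,026 kg, m_f = 74,026 − 56,400 = 17,626 kg; Δv = 338×9.8×ln(4.2) = 3312.4×1.4350 ≈ 4753 m/s.
Stage 2: m₀ = 8,956 kg, m_f = 8,956 − 5,760 = 3,196 kg; Δv = 302×9.8×ln(2.802) = 2959.6×1.0304 ≈ 3050 m/s.
Total Δv = 4753 + 3050 = 7803 m/s.

Δv ≈ 7800 m/s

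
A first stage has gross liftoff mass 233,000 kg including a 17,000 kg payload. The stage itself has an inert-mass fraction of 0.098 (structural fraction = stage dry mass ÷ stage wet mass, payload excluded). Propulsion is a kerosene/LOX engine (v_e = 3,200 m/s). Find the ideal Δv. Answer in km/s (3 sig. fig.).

Δv ≈ 5.79 km/s

Stage wet mass = m₀ − payload = 233,000 − 17,000 = 216,000 kg.
Stage dry mass = ε × stage wet mass = 0.098 × 216,000 = 21,168 kg.
Burnout mass m_f = stage dry + payload = 21,168 + 17,000 = 38,168 kg.
Rocket equation: Δv = v_e · ln(233,000/38,168) = 3200.0 × ln(6.105) = 3200.0 × 1.8090 ≈ 5789 m/s.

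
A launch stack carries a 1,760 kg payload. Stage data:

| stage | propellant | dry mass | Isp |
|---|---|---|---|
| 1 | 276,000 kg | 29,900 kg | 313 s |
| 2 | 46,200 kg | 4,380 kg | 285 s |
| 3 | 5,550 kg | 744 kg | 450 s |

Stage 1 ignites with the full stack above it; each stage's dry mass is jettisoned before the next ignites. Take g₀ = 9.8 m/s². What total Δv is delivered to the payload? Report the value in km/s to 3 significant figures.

Ignition mass of stage 1 = 276,000+29,900 + 46,200+4,380 + 5,550+744 + 1,760 = 364,534 kg.
Stage 1: m₀ = 364,534 kg, m_f = 364,534 − 276,000 = 88,534 kg; Δv = 313×9.8×ln(4.117) = 3067.4×1.4152 ≈ 4341 m/s.
Stage 2: m₀ = 58,634 kg, m_f = 58,634 − 46,200 = 12,434 kg; Δv = 285×9.8×ln(4.716) = 2793.0×1.5509 ≈ 4332 m/s.
Stage 3: m₀ = 8,054 kg, m_f = 8,054 − 5,550 = 2,504 kg; Δv = 450×9.8×ln(3.216) = 4410.0×1.1683 ≈ 5152 m/s.
Total Δv = 4341 + 4332 + 5152 = 13825 m/s.

Δv ≈ 13.8 km/s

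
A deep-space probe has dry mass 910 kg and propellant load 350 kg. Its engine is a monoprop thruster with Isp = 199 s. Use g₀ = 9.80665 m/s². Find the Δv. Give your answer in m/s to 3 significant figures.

Δv ≈ 635 m/s

v_e = Isp · g₀ = 199 × 9.80665 = 1951.5 m/s.
m₀ = m_dry + m_prop = 910 + 350 = 1,260 kg.
From the ideal rocket equation, Δv = v_e · ln(m₀/m_f) = 1951.5 × ln(1.385) = 1951.5 × 0.3254 ≈ 635.1 m/s.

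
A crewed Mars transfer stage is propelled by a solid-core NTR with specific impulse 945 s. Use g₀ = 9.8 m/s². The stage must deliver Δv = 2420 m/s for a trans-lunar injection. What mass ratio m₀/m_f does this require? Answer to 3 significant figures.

mass ratio ≈ 1.30

v_e = Isp · g₀ = 945 × 9.8 = 9261.0 m/s.
m₀/m_f = exp(Δv / v_e) = exp(2420 / 9261.0) = exp(0.2613) = 1.2986.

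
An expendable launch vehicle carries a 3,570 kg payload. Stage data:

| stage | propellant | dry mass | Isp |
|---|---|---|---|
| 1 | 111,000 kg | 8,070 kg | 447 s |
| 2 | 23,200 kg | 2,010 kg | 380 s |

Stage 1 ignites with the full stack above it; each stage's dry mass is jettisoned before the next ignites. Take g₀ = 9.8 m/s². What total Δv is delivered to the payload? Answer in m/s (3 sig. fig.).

Δv ≈ 12200 m/s

Ignition mass of stage 1 = 111,000+8,070 + 23,200+2,010 + 3,570 = 147,850 kg.
Stage 1: m₀ = 147,850 kg, m_f = 147,850 − 111,000 = 36,850 kg; Δv = 447×9.8×ln(4.012) = 4380.6×1.3893 ≈ 6086 m/s.
Stage 2: m₀ = 28,780 kg, m_f = 28,780 − 23,200 = 5,580 kg; Δv = 380×9.8×ln(5.158) = 3724.0×1.6405 ≈ 6109 m/s.
Total Δv = 6086 + 6109 = 12195 m/s.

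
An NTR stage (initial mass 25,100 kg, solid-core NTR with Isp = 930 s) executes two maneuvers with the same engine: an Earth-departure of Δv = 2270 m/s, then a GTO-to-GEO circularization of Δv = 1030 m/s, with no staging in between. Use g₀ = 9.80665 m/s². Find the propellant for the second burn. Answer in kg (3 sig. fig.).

propellant for the second burn ≈ 2090 kg

v_e = Isp · g₀ = 930 × 9.80665 = 9120.2 m/s.
After the first burn: m = 25100 × exp(−2270/9120.2) = 25100 × 0.77966 = 19,569.5 kg.
After the second burn: m = 19,569.5 × exp(−1030/9120.2) = 19,569.5 × 0.89321 = 17,479.7 kg.
Second-burn propellant = 19,569.5 − 17,479.7 = 2,089.8 kg.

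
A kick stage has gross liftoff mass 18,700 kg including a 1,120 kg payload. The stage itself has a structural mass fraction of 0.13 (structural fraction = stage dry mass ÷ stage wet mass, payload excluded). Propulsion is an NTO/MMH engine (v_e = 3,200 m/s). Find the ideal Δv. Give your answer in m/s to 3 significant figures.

Stage wet mass = m₀ − payload = 18,700 − 1,120 = 17,580 kg.
Stage dry mass = ε × stage wet mass = 0.13 × 17,580 = 2,285.4 kg.
Burnout mass m_f = stage dry + payload = 2,285.4 + 1,120 = 3,405.4 kg.
From the ideal rocket equation, Δv = v_e · ln(18,700/3,405.4) = 3200.0 × ln(5.491) = 3200.0 × 1.7032 ≈ 5450 m/s.

Δv ≈ 5450 m/s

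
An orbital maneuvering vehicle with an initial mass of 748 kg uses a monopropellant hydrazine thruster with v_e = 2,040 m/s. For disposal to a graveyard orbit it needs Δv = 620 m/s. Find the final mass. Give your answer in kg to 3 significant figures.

final mass ≈ 552 kg

Rocket equation: m₀/m_f = exp(Δv / v_e) = exp(620 / 2040.0) = exp(0.3039) = 1.3552.
m_f = m₀ / 1.3552 = 748 / 1.3552 = 551.948 kg.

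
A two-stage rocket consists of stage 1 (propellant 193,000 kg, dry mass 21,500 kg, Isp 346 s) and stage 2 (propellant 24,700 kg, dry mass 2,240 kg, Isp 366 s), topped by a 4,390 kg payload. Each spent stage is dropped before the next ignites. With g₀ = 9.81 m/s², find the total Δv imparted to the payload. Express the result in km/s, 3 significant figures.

Ignition mass of stage 1 = 193,000+21,500 + 24,700+2,240 + 4,390 = 245,830 kg.
Stage 1: m₀ = 245,830 kg, m_f = 245,830 − 193,000 = 52,830 kg; Δv = 346×9.81×ln(4.653) = 3394.3×1.5376 ≈ 5219 m/s.
Stage 2: m₀ = 31,330 kg, m_f = 31,330 − 24,700 = 6,630 kg; Δv = 366×9.81×ln(4.725) = 3590.5×1.5530 ≈ 5576 m/s.
Total Δv = 5219 + 5576 = 10795 m/s.

Δv ≈ 10.8 km/s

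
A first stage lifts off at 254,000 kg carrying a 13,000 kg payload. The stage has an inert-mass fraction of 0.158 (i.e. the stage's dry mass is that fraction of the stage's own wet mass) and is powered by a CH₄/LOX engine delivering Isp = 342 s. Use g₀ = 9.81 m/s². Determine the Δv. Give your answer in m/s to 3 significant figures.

Δv ≈ 5380 m/s

Stage wet mass = m₀ − payload = 254,000 − 13,000 = 241,000 kg.
Stage dry mass = ε × stage wet mass = 0.158 × 241,000 = 38,078 kg.
Burnout mass m_f = stage dry + payload = 38,078 + 13,000 = 51,078 kg.
v_e = Isp · g₀ = 342 × 9.81 = 3355.0 m/s.
By the Tsiolkovsky rocket equation, Δv = v_e · ln(254,000/51,078) = 3355.0 × ln(4.973) = 3355.0 × 1.6040 ≈ 5381 m/s.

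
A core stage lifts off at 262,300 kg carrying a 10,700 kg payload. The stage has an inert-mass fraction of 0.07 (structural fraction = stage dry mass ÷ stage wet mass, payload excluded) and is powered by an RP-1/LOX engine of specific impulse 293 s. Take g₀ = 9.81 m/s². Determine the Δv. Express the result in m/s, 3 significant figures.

Stage wet mass = m₀ − payload = 262,300 − 10,700 = 251,600 kg.
Stage dry mass = ε × stage wet mass = 0.07 × 251,600 = 17,612 kg.
Burnout mass m_f = stage dry + payload = 17,612 + 10,700 = 28,312 kg.
v_e = Isp · g₀ = 293 × 9.81 = 2874.3 m/s.
Δv = v_e · ln(262,300/28,312) = 2874.3 × ln(9.265) = 2874.3 × 2.2262 ≈ 6399 m/s.

Δv ≈ 6400 m/s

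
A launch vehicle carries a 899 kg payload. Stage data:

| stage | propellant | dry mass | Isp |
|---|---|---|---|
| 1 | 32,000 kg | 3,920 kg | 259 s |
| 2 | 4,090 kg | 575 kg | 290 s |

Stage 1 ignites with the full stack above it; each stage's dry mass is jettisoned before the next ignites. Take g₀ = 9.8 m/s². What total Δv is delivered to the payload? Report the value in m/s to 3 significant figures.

Ignition mass of stage 1 = 32,000+3,920 + 4,090+575 + 899 = 41,484 kg.
Stage 1: m₀ = 41,484 kg, m_f = 41,484 − 32,000 = 9,484 kg; Δv = 259×9.8×ln(4.374) = 2538.2×1.4757 ≈ 3746 m/s.
Stage 2: m₀ = 5,564 kg, m_f = 5,564 − 4,090 = 1,474 kg; Δv = 290×9.8×ln(3.775) = 2842.0×1.3283 ≈ 3775 m/s.
Total Δv = 3746 + 3775 = 7521 m/s.

Δv ≈ 7520 m/s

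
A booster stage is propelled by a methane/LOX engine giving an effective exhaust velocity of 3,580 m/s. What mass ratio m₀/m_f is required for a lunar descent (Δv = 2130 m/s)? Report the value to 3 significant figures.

Rocket equation: m₀/m_f = exp(Δv / v_e) = exp(2130 / 3580.0) = exp(0.5950) = 1.8130.

mass ratio ≈ 1.81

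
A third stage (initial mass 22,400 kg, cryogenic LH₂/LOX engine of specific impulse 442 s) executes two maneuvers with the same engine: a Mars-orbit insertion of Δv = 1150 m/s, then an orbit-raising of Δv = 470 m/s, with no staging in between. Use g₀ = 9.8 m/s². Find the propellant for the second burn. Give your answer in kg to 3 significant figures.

propellant for the second burn ≈ 1770 kg

v_e = Isp · g₀ = 442 × 9.8 = 4331.6 m/s.
After the first burn: m = 22400 × exp(−1150/4331.6) = 22400 × 0.76683 = 17,177 kg.
After the second burn: m = 17,177 × exp(−470/4331.6) = 17,177 × 0.89717 = 15,410.7 kg.
Second-burn propellant = 17,177 − 15,410.7 = 1,766.3 kg.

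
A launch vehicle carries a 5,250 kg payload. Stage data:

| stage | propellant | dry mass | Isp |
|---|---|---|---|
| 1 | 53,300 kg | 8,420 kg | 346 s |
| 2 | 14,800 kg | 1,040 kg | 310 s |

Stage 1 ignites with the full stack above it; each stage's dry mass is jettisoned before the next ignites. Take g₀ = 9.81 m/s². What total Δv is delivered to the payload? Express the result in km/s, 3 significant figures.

Ignition mass of stage 1 = 53,300+8,420 + 14,800+1,040 + 5,250 = 82,810 kg.
Stage 1: m₀ = 82,810 kg, m_f = 82,810 − 53,300 = 29,510 kg; Δv = 346×9.81×ln(2.806) = 3394.3×1.0318 ≈ 3502 m/s.
Stage 2: m₀ = 21,090 kg, m_f = 21,090 − 14,800 = 6,290 kg; Δv = 310×9.81×ln(3.353) = 3041.1×1.2098 ≈ 3679 m/s.
Total Δv = 3502 + 3679 = 7181 m/s.

Δv ≈ 7.18 km/s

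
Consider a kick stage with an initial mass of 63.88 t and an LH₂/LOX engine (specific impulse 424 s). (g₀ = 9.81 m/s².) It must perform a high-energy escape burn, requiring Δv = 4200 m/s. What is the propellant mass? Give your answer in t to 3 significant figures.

v_e = Isp · g₀ = 424 × 9.81 = 4159.4 m/s.
m₀/m_f = exp(Δv / v_e) = exp(4200 / 4159.4) = exp(1.0098) = 2.7449.
m_f = 63.88 / 2.7449 = 23.2723 t, so propellant = m₀ − m_f = 63.88 − 23.2723 = 40.6077 t.

propellant mass ≈ 40.6 t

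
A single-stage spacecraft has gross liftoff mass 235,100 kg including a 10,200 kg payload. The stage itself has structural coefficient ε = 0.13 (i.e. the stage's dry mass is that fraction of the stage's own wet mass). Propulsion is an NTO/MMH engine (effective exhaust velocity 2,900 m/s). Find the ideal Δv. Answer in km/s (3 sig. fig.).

Stage wet mass = m₀ − payload = 235,100 − 10,200 = 224,900 kg.
Stage dry mass = ε × stage wet mass = 0.13 × 224,900 = 29,237 kg.
Burnout mass m_f = stage dry + payload = 29,237 + 10,200 = 39,437 kg.
By the Tsiolkovsky rocket equation, Δv = v_e · ln(235,100/39,437) = 2900.0 × ln(5.961) = 2900.0 × 1.7853 ≈ 5177 m/s.

Δv ≈ 5.18 km/s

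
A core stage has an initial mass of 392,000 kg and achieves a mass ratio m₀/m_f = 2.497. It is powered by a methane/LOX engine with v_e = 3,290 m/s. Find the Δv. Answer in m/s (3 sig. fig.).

Δv = v_e · ln(2.497) = 3290.0 × 0.9151 ≈ 3010.6 m/s.

Δv ≈ 3010 m/s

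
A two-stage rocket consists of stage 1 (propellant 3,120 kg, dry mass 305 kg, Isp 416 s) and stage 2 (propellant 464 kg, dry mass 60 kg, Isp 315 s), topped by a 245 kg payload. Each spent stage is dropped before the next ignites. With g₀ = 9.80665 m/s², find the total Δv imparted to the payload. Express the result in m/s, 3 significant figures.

Ignition mass of stage 1 = 3,120+305 + 464+60 + 245 = 4,194 kg.
Stage 1: m₀ = 4,194 kg, m_f = 4,194 − 3,120 = 1,074 kg; Δv = 416×9.80665×ln(3.905) = 4079.6×1.3623 ≈ 5557 m/s.
Stage 2: m₀ = 769 kg, m_f = 769 − 464 = 305 kg; Δv = 315×9.80665×ln(2.521) = 3089.1×0.9248 ≈ 2857 m/s.
Total Δv = 5557 + 2857 = 8414 m/s.

Δv ≈ 8410 m/s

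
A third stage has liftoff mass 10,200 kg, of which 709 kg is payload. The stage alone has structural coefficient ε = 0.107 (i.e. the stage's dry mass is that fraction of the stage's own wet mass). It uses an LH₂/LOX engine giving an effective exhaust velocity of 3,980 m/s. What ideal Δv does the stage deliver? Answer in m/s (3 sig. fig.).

Δv ≈ 7070 m/s

Stage wet mass = m₀ − payload = 10,200 − 709 = 9,491 kg.
Stage dry mass = ε × stage wet mass = 0.107 × 9,491 = 1,015.54 kg.
Burnout mass m_f = stage dry + payload = 1,015.54 + 709 = 1,724.54 kg.
From the ideal rocket equation, Δv = v_e · ln(10,200/1,724.54) = 3980.0 × ln(5.915) = 3980.0 × 1.7774 ≈ 7074 m/s.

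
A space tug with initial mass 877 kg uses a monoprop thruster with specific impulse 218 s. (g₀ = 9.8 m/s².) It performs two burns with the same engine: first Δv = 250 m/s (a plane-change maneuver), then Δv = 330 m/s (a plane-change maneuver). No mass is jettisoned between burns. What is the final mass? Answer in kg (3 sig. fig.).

v_e = Isp · g₀ = 218 × 9.8 = 2136.4 m/s.
After the first burn: m = 877 × exp(−250/2136.4) = 877 × 0.88957 = 780.153 kg.
After the second burn: m = 780.153 × exp(−330/2136.4) = 780.153 × 0.85687 = 668.49 kg.

final mass ≈ 668 kg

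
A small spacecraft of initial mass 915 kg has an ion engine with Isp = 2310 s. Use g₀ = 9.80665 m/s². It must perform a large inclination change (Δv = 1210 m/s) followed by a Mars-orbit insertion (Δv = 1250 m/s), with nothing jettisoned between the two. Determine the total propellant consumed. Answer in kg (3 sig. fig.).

total propellant consumed ≈ 94.2 kg

v_e = Isp · g₀ = 2310 × 9.80665 = 22653.4 m/s.
After the first burn: m = 915 × exp(−1210/22653.4) = 915 × 0.94799 = 867.411 kg.
After the second burn: m = 867.411 × exp(−1250/22653.4) = 867.411 × 0.94632 = 820.848 kg.
Total propellant = m₀ − m_final = 915 − 820.848 = 94.152 kg.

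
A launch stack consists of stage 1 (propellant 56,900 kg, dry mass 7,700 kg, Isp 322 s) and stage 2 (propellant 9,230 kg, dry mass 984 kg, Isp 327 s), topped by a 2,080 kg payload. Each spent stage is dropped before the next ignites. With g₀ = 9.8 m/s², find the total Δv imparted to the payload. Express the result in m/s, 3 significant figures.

Δv ≈ 8700 m/s

Ignition mass of stage 1 = 56,900+7,700 + 9,230+984 + 2,080 = 76,894 kg.
Stage 1: m₀ = 76,894 kg, m_f = 76,894 − 56,900 = 19,994 kg; Δv = 322×9.8×ln(3.846) = 3155.6×1.3470 ≈ 4251 m/s.
Stage 2: m₀ = 12,294 kg, m_f = 12,294 − 9,230 = 3,064 kg; Δv = 327×9.8×ln(4.012) = 3204.6×1.3894 ≈ 4452 m/s.
Total Δv = 4251 + 4452 = 8703 m/s.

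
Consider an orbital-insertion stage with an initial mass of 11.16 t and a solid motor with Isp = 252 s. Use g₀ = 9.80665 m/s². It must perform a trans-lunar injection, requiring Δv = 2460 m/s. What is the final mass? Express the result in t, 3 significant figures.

v_e = Isp · g₀ = 252 × 9.80665 = 2471.3 m/s.
By the Tsiolkovsky rocket equation, m₀/m_f = exp(Δv / v_e) = exp(2460 / 2471.3) = exp(0.9954) = 2.7059.
m_f = m₀ / 2.7059 = 11.16 / 2.7059 = 4.12432 t.

final mass ≈ 4.12 t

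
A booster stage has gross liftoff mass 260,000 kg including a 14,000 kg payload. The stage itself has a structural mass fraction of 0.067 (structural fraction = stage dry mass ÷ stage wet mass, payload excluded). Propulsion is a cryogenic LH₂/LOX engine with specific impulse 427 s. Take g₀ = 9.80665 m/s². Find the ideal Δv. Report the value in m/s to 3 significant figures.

Stage wet mass = m₀ − payload = 260,000 − 14,000 = 246,000 kg.
Stage dry mass = ε × stage wet mass = 0.067 × 246,000 = 16,482 kg.
Burnout mass m_f = stage dry + payload = 16,482 + 14,000 = 30,482 kg.
v_e = Isp · g₀ = 427 × 9.80665 = 4187.4 m/s.
Δv = v_e · ln(260,000/30,482) = 4187.4 × ln(8.53) = 4187.4 × 2.1435 ≈ 8976 m/s.

Δv ≈ 8980 m/s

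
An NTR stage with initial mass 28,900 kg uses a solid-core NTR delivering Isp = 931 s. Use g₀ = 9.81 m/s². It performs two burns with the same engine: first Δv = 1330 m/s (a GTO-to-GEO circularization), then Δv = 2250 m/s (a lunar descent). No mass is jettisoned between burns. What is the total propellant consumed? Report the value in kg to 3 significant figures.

v_e = Isp · g₀ = 931 × 9.81 = 9133.1 m/s.
After the first burn: m = 28900 × exp(−1330/9133.1) = 28900 × 0.86448 = 24,983.5 kg.
After the second burn: m = 24,983.5 × exp(−2250/9133.1) = 24,983.5 × 0.78164 = 19,528.1 kg.
Total propellant = m₀ − m_final = 28900 − 19,528.1 = 9,371.9 kg.

total propellant consumed ≈ 9370 kg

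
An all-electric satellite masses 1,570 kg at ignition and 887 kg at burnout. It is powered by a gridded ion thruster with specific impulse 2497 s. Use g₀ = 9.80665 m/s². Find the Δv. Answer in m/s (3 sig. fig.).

v_e = Isp · g₀ = 2497 × 9.80665 = 24487.2 m/s.
Rocket equation: Δv = v_e · ln(m₀/m_f) = 24487.2 × ln(1.77) = 24487.2 × 0.5710 ≈ 13981.8 m/s.

Δv ≈ 14000 m/s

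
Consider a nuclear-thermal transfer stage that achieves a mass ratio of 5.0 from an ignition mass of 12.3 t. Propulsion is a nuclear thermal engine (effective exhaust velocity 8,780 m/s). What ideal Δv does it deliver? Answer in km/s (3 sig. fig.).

Δv ≈ 14.1 km/s

Δv = v_e · ln(5.0) = 8780.0 × 1.6094 ≈ 14130.9 m/s.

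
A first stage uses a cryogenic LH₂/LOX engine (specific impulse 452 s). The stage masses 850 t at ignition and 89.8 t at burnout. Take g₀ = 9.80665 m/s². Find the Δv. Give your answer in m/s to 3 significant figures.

Δv ≈ 9960 m/s

v_e = Isp · g₀ = 452 × 9.80665 = 4432.6 m/s.
Δv = v_e · ln(m₀/m_f) = 4432.6 × ln(9.465) = 4432.6 × 2.2477 ≈ 9963.0 m/s.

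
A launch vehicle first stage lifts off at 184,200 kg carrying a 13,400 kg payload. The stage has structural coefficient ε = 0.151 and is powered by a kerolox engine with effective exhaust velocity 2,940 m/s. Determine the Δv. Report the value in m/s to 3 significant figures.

Δv ≈ 4550 m/s

Stage wet mass = m₀ − payload = 184,200 − 13,400 = 170,800 kg.
Stage dry mass = ε × stage wet mass = 0.151 × 170,800 = 25,790.8 kg.
Burnout mass m_f = stage dry + payload = 25,790.8 + 13,400 = 39,190.8 kg.
Δv = v_e · ln(184,200/39,190.8) = 2940.0 × ln(4.7) = 2940.0 × 1.5476 ≈ 4550 m/s.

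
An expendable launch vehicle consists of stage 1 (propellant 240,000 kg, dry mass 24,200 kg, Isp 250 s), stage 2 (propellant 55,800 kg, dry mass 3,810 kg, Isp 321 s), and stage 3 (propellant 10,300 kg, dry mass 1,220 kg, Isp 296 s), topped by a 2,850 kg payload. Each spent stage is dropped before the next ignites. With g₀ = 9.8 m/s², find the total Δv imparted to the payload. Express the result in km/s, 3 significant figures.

Δv ≈ 11.1 km/s

Ignition mass of stage 1 = 240,000+24,200 + 55,800+3,810 + 10,300+1,220 + 2,850 = 338,180 kg.
Stage 1: m₀ = 338,180 kg, m_f = 338,180 − 240,000 = 98,180 kg; Δv = 250×9.8×ln(3.444) = 2450.0×1.2368 ≈ 3030 m/s.
Stage 2: m₀ = 73,980 kg, m_f = 73,980 − 55,800 = 18,180 kg; Δv = 321×9.8×ln(4.069) = 3145.8×1.4035 ≈ 4415 m/s.
Stage 3: m₀ = 14,370 kg, m_f = 14,370 − 10,300 = 4,070 kg; Δv = 296×9.8×ln(3.531) = 2900.8×1.2615 ≈ 3659 m/s.
Total Δv = 3030 + 4415 + 3659 = 11104 m/s.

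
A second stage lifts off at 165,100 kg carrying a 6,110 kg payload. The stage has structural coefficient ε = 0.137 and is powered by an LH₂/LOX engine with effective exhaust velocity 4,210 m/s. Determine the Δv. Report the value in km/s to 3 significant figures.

Stage wet mass = m₀ − payload = 165,100 − 6,110 = 158,990 kg.
Stage dry mass = ε × stage wet mass = 0.137 × 158,990 = 21,781.6 kg.
Burnout mass m_f = stage dry + payload = 21,781.6 + 6,110 = 27,891.6 kg.
From the ideal rocket equation, Δv = v_e · ln(165,100/27,891.6) = 4210.0 × ln(5.919) = 4210.0 × 1.7782 ≈ 7486 m/s.

Δv ≈ 7.49 km/s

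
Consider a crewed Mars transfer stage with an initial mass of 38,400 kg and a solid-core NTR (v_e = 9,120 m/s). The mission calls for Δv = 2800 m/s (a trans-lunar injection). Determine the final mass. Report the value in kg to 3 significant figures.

m₀/m_f = exp(Δv / v_e) = exp(2800 / 9120.0) = exp(0.3070) = 1.3594.
m_f = m₀ / 1.3594 = 38,400 / 1.3594 = 28,247.8 kg.

final mass ≈ 28200 kg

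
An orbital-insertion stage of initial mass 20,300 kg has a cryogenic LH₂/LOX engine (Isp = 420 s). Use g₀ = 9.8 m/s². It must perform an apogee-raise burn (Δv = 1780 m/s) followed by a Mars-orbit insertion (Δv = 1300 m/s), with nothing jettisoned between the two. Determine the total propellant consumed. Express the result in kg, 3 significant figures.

v_e = Isp · g₀ = 420 × 9.8 = 4116.0 m/s.
After the first burn: m = 20300 × exp(−1780/4116.0) = 20300 × 0.64891 = 13,172.9 kg.
After the second burn: m = 13,172.9 × exp(−1300/4116.0) = 13,172.9 × 0.72918 = 9,605.42 kg.
Total propellant = m₀ − m_final = 20300 − 9,605.42 = 10,694.58 kg.

total propellant consumed ≈ 10700 kg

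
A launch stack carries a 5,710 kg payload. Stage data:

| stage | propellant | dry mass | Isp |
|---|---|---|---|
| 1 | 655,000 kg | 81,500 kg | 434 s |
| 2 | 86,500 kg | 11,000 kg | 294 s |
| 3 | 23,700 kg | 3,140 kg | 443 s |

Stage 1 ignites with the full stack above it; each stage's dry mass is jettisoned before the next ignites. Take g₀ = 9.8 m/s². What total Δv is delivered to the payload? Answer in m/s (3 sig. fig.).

Δv ≈ 14800 m/s

Ignition mass of stage 1 = 655,000+81,500 + 86,500+11,000 + 23,700+3,140 + 5,710 = 866,550 kg.
Stage 1: m₀ = 866,550 kg, m_f = 866,550 − 655,000 = 211,550 kg; Δv = 434×9.8×ln(4.096) = 4253.2×1.4101 ≈ 5997 m/s.
Stage 2: m₀ = 130,050 kg, m_f = 130,050 − 86,500 = 43,550 kg; Δv = 294×9.8×ln(2.986) = 2881.2×1.0940 ≈ 3152 m/s.
Stage 3: m₀ = 32,550 kg, m_f = 32,550 − 23,700 = 8,850 kg; Δv = 443×9.8×ln(3.678) = 4341.4×1.3024 ≈ 5654 m/s.
Total Δv = 5997 + 3152 + 5654 = 14803 m/s.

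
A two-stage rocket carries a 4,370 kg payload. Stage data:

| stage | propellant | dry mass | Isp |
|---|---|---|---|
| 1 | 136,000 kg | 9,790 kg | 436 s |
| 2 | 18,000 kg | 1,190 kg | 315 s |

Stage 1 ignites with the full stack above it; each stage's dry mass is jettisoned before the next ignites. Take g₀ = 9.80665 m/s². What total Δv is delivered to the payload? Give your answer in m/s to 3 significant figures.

Ignition mass of stage 1 = 136,000+9,790 + 18,000+1,190 + 4,370 = 169,350 kg.
Stage 1: m₀ = 169,350 kg, m_f = 169,350 − 136,000 = 33,350 kg; Δv = 436×9.80665×ln(5.078) = 4275.7×1.6249 ≈ 6948 m/s.
Stage 2: m₀ = 23,560 kg, m_f = 23,560 − 18,000 = 5,560 kg; Δv = 315×9.80665×ln(4.237) = 3089.1×1.4440 ≈ 4461 m/s.
Total Δv = 6948 + 4461 = 11409 m/s.

Δv ≈ 11400 m/s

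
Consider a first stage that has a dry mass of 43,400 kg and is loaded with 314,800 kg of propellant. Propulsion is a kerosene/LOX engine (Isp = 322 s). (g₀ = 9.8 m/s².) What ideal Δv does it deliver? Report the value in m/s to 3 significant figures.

v_e = Isp · g₀ = 322 × 9.8 = 3155.6 m/s.
m₀ = m_dry + m_prop = 43,400 + 314,800 = 358,200 kg.
Δv = v_e · ln(m₀/m_f) = 3155.6 × ln(8.253) = 3155.6 × 2.1106 ≈ 6660.3 m/s.

Δv ≈ 6660 m/s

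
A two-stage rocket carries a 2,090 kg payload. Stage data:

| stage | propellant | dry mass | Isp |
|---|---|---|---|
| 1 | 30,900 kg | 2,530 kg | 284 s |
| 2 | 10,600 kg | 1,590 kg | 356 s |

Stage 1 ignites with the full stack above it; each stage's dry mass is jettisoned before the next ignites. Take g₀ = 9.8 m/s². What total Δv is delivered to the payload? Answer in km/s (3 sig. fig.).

Ignition mass of stage 1 = 30,900+2,530 + 10,600+1,590 + 2,090 = 47,710 kg.
Stage 1: m₀ = 47,710 kg, m_f = 47,710 − 30,900 = 16,810 kg; Δv = 284×9.8×ln(2.838) = 2783.2×1.0432 ≈ 2903 m/s.
Stage 2: m₀ = 14,280 kg, m_f = 14,280 − 10,600 = 3,680 kg; Δv = 356×9.8×ln(3.88) = 3488.8×1.3559 ≈ 4731 m/s.
Total Δv = 2903 + 4731 = 7634 m/s.

Δv ≈ 7.63 km/s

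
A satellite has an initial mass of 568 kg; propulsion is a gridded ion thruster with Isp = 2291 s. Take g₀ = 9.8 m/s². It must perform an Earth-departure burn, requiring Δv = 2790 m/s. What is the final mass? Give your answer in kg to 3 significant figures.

v_e = Isp · g₀ = 2291 × 9.8 = 22451.8 m/s.
Rocket equation: m₀/m_f = exp(Δv / v_e) = exp(2790 / 22451.8) = exp(0.1243) = 1.1323.
m_f = m₀ / 1.1323 = 568 / 1.1323 = 501.634 kg.

final mass ≈ 502 kg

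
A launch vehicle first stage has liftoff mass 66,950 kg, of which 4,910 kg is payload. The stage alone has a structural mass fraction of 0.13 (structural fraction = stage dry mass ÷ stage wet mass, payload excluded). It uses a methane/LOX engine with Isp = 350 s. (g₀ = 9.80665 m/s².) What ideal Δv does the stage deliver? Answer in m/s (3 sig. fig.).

Stage wet mass = m₀ − payload = 66,950 − 4,910 = 62,040 kg.
Stage dry mass = ε × stage wet mass = 0.13 × 62,040 = 8,065.2 kg.
Burnout mass m_f = stage dry + payload = 8,065.2 + 4,910 = 12,975.2 kg.
v_e = Isp · g₀ = 350 × 9.80665 = 3432.3 m/s.
Δv = v_e · ln(66,950/12,975.2) = 3432.3 × ln(5.16) = 3432.3 × 1.6409 ≈ 5632 m/s.

Δv ≈ 5630 m/s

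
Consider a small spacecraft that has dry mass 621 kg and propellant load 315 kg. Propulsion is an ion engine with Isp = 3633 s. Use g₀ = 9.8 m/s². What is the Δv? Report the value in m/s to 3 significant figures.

Δv ≈ 14600 m/s

v_e = Isp · g₀ = 3633 × 9.8 = 35603.4 m/s.
m₀ = m_dry + m_prop = 621 + 315 = 936 kg.
By the Tsiolkovsky rocket equation, Δv = v_e · ln(m₀/m_f) = 35603.4 × ln(1.507) = 35603.4 × 0.4103 ≈ 14607.5 m/s.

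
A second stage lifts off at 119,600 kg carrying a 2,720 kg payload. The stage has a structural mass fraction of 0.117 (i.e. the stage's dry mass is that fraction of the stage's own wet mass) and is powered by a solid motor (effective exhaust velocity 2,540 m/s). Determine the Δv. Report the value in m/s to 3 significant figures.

Δv ≈ 5050 m/s

Stage wet mass = m₀ − payload = 119,600 − 2,720 = 116,880 kg.
Stage dry mass = ε × stage wet mass = 0.117 × 116,880 = 13,675 kg.
Burnout mass m_f = stage dry + payload = 13,675 + 2,720 = 16,395 kg.
Rocket equation: Δv = v_e · ln(119,600/16,395) = 2540.0 × ln(7.295) = 2540.0 × 1.9872 ≈ 5047 m/s.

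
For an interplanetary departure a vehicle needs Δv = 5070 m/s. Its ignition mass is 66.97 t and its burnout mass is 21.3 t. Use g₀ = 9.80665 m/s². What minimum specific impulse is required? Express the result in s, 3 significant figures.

Isp ≈ 451 s

ln(m₀/m_f) = ln(66970/21300) = ln(3.144) = 1.1455.
v_e = Δv / ln(m₀/m_f) = 5070 / 1.1455 = 4425.9 m/s.
Isp = v_e / g₀ = 4425.9 / 9.80665 = 451.3 s.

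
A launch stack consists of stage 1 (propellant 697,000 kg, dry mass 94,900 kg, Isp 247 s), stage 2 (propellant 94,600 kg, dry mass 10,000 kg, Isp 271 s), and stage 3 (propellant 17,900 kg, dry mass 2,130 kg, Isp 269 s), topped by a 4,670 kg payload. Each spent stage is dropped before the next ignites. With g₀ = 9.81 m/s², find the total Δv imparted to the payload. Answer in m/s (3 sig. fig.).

Δv ≈ 10300 m/s

Ignition mass of stage 1 = 697,000+94,900 + 94,600+10,000 + 17,900+2,130 + 4,670 = 921,200 kg.
Stage 1: m₀ = 921,200 kg, m_f = 921,200 − 697,000 = 224,200 kg; Δv = 247×9.81×ln(4.109) = 2423.1×1.4131 ≈ 3424 m/s.
Stage 2: m₀ = 129,300 kg, m_f = 129,300 − 94,600 = 34,700 kg; Δv = 271×9.81×ln(3.726) = 2658.5×1.3154 ≈ 3497 m/s.
Stage 3: m₀ = 24,700 kg, m_f = 24,700 − 17,900 = 6,800 kg; Δv = 269×9.81×ln(3.632) = 2638.9×1.2899 ≈ 3404 m/s.
Total Δv = 3424 + 3497 + 3404 = 10325 m/s.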